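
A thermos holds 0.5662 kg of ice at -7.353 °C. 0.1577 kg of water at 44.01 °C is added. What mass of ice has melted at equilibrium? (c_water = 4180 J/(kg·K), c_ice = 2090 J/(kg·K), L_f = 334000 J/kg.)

Water can give up m c ΔT = 0.1577·4180·44.01 = 29011 J before reaching 0 °C.
Of that, 0.5662·2090·7.353 = 8701.2 J goes to bring the ice to 0 °C, leaving 20310 J.
To melt every bit of ice: 0.5662·334000 = 189111 J.
That's not enough to melt it all — equilibrium is at 0 °C with ice remaining.
m_melted·334000 = 20310  ⇒  m_melted ≈ 0.06081 kg.

m_melted ≈ 0.0608 kg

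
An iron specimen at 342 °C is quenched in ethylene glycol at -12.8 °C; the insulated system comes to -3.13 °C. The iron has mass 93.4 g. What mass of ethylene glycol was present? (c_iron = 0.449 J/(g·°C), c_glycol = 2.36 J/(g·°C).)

m ≈ 634 g

Heat lost by the iron = heat gained by the glycol:
93.4×0.449×(342 − -3.13) = m×2.36×(-3.13 − (-12.8))
22.82 m = 14474  ⇒  m ≈ 634.2 g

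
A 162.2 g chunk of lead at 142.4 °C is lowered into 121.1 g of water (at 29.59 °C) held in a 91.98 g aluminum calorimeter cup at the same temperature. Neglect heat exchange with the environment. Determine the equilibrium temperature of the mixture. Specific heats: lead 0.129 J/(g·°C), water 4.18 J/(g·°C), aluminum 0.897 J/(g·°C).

Energy conservation, ΣQ = 0:
162.2·0.129·(T − 142.4) + 121.1·4.18·(T − 29.59) + 91.98·0.897·(T − 29.59) = 0
20.92(T − 142.4) + 506.2(T − 29.59) + 82.51(T − 29.59) = 0
(20.92 + 506.2 + 82.51) T = 20.92·142.4 + 506.2·29.59 + 82.51·29.59
T = 20399 / 609.63 = 33.5 °C

T_f ≈ 33.5 °C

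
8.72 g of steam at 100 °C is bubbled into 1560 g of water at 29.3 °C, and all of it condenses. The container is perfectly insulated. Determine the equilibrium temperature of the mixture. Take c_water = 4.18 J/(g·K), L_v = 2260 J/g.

Sum of m c ΔT and latent-heat terms is zero:
condense steam: −8.72×2260 = −19707; condensed water 100 °C→T: 36.45(T − 100); water warms: 1560×4.18×(T − 29.3) = 6520.8(T − 29.3)
6557.2 T = 19707 + 3645 + 191059 = 214412
T ≈ 32.70 °C — below 100 °C, confirming all the steam condensed.

T_f ≈ 32.7 °C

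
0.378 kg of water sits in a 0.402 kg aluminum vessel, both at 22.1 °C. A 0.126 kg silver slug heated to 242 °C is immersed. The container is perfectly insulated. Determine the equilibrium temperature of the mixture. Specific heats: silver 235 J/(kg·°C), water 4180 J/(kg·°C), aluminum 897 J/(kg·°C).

Net heat exchanged in the isolated system is zero:
0.126·235·(T − 242) + 0.378·4180·(T − 22.1) + 0.402·897·(T − 22.1) = 0
1970.2 T = 50054
T ≈ 25.40 °C

T_f ≈ 25.4 °C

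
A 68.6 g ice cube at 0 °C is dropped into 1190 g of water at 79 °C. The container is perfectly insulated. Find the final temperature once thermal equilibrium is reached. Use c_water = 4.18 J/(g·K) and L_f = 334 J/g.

T_f ≈ 70.3 °C

Taking heat into each body as positive, Σ m c ΔT = 0:
latent heat to melt: 68.6·334 = 22912; meltwater 0→T: 68.6·4.18·T = 286.75 T; water cools: 1190·4.18·(T − 79) = 4974.2(T − 79)
5260.9 T = 392962 − 22912 = 370049
T ≈ 70.34 °C — above 0 °C, consistent with complete melting.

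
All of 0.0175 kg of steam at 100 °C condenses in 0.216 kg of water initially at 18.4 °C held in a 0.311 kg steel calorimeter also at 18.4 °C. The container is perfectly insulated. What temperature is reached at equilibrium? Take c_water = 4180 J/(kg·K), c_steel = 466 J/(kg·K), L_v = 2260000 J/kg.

T_f ≈ 59.0 °C

Taking heat into each body as positive, Σ m c ΔT = 0:
latent heat released on condensation: 0.0175·2260000 = 39550
  condensate cools 100→T: 0.0175·4180·(T − 100) = 73.15(T − 100)
  water warms: 0.216·4180·(T − 18.4) = 902.88(T − 18.4)
  cup: 144.93(T − 18.4)
1121 T = 39550 + 7315 + 19280 = 66145
T ≈ 59.01 °C, under the boiling point, so the assumption holds.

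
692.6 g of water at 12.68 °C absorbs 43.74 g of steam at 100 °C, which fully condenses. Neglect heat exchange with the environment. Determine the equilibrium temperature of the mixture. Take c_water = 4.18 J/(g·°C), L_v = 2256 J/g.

Taking heat into each body as positive, Σ m c ΔT = 0:
condense steam: −43.74×2256 = −98677; condensed water 100 °C→T: 182.83(T − 100); original water: 2895.1(T − 12.68)
3077.9 T = 98677 + 18283 + 36709 = 153670
T ≈ 49.93 °C, under the boiling point, so the assumption holds.

T_f ≈ 49.9 °C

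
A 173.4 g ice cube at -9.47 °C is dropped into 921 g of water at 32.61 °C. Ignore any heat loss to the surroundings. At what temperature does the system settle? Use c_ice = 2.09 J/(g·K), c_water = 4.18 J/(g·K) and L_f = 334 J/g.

Heat gained plus heat lost sum to zero:
ice -9.47→0 °C: 173.4·2.09·9.47 = 3432
  melt ice: 173.4·334 = 57916
  meltwater 0→T: 173.4·4.18·T = 724.81 T
  water cools: 921·4.18·(T − 32.61) = 3849.8(T − 32.61)
4574.6 T = 125541 − 61348 = 64194
T ≈ 14.03 °C. Since T > 0 °C, the all-ice-melts assumption holds.

T_f ≈ 14.0 °C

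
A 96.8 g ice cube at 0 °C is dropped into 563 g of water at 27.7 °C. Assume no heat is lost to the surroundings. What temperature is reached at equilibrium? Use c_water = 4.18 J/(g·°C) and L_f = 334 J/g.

T_f ≈ 11.9 °C

Sum of m c ΔT and latent-heat terms is zero:
melt ice: 96.8·334 = 32331; warm the meltwater: 404.62 T; water cools: 563·4.18·(T − 27.7) = 2353.3(T − 27.7)
2758 T = 65188 − 32331 = 32856
T ≈ 11.91 °C — above 0 °C, consistent with complete melting.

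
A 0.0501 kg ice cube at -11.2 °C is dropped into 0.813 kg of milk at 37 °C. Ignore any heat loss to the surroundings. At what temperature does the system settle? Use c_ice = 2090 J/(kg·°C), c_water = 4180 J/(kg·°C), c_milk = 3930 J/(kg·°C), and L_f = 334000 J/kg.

T_f ≈ 29.5 °C

Energy balance with sensible and latent terms:
warm ice to 0 °C: 0.0501×2090×(0 − (-11.2)) = 1172.7; latent heat to melt: 0.0501×334000 = 16733; meltwater 0→T: 0.0501×4180×T = 209.42 T; milk cools: 0.813×3930×(T − 37) = 3195.1(T − 37)
3404.5 T = 118218 − 17906 = 100312
T ≈ 29.46 °C (positive, so assuming full melt was valid).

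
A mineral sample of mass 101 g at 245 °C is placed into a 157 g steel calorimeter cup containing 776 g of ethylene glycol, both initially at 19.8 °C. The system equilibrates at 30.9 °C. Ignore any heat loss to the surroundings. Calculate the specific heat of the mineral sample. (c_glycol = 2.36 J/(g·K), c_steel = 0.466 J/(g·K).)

c ≈ 0.978 J/(g·K)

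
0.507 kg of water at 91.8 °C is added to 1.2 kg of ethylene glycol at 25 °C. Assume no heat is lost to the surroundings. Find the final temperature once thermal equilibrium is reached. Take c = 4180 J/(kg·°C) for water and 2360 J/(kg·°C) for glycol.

Heat gained plus heat lost sum to zero:
0.507×4180×(T − 91.8) + 1.2×2360×(T − 25) = 0
(2119.3 + 2832) T = 2119.3×91.8 + 2832×25
T = 265348 / 4951.3 = 53.6 °C

T_f ≈ 53.6 °C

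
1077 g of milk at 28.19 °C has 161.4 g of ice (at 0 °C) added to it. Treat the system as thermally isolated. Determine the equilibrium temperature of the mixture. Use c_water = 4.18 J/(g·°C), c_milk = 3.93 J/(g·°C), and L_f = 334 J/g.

T_f ≈ 13.3 °C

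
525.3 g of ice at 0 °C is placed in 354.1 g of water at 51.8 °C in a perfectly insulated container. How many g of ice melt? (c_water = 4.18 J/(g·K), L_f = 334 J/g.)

Cooling the water to 0 °C releases 354.1·4.18·51.8 = 76671 J.
To melt every bit of ice: 525.3·334 = 175450 J.
That's not enough to melt it all — equilibrium is at 0 °C with ice remaining.
m_melt = 76671 / L_f = 229.6 g.

m_melted ≈ 230 g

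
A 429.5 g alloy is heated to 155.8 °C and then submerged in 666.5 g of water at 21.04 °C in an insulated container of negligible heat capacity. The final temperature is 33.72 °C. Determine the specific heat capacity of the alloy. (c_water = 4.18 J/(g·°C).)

Heat lost by the alloy = heat gained by the water:
429.5·c·(155.8 − 33.72) = 666.5·4.18·(33.72 − 21.04)
52433 c = 35326  ⇒  c ≈ 0.6737 J/(g·°C)

c ≈ 0.674 J/(g·°C)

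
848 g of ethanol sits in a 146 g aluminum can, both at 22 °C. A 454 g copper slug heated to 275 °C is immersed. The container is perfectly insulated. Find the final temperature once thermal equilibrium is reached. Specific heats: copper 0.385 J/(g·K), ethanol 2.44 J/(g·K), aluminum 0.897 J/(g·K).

T_f ≈ 40.6 °C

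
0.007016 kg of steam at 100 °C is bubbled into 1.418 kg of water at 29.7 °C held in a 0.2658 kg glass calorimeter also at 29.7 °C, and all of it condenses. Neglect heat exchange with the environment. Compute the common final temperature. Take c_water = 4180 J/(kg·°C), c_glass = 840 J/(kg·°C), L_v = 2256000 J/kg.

T_f ≈ 32.6 °C

Taking heat into each body as positive, Σ m c ΔT = 0:
steam→water at 100 °C releases m L_v = 0.007016×2256000 = 15828
  condensed water 100 °C→T: 29.33(T − 100)
  original water: 5927.2(T − 29.7)
  cup: 223.27(T − 29.7)
6179.8 T = 15828 + 2932.7 + 182670 = 201431
T ≈ 32.59 °C (< 100 °C, so full condensation is consistent).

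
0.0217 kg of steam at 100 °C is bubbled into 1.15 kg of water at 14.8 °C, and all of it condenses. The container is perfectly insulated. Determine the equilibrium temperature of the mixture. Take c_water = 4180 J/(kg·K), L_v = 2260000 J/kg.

T_f ≈ 26.4 °C

Let T be the final temperature. ΣQ_i = 0:
latent heat released on condensation: 0.0217×2260000 = 49042; condensed water 100 °C→T: 90.71(T − 100); original water: 4807(T − 14.8)
4897.7 T = 49042 + 9070.6 + 71144 = 129256
T ≈ 26.39 °C, under the boiling point, so the assumption holds.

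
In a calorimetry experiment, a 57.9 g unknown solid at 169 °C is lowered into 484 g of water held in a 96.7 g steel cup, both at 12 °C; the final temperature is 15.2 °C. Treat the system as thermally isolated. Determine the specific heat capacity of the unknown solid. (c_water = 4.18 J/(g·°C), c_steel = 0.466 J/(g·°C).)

Energy conservation, ΣQ = 0:
57.9×c×(15.2 − 169) + 484×4.18×(15.2 − 12) + 96.7×0.466×(15.2 − 12) = 0
-8905 c = -6618.2
c = -6618.2/-8905 ≈ 0.7432 J/(g·°C)

c ≈ 0.743 J/(g·°C)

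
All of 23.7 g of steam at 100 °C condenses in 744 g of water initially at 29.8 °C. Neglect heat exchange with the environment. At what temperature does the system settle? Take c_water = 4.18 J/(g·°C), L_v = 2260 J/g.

Energy conservation, ΣQ = 0:
latent heat released on condensation: 23.7×2260 = 53562; condensed water 100 °C→T: 99.07(T − 100); original water: 3109.9(T − 29.8)
3209 T = 53562 + 9906.6 + 92676 = 156144
T ≈ 48.66 °C — below 100 °C, confirming all the steam condensed.

T_f ≈ 48.7 °C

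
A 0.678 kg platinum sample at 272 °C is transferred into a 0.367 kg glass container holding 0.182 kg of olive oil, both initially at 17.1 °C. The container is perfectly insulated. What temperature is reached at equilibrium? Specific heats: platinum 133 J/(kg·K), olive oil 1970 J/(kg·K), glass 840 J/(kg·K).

With ΣQ=0 the equilibrium temperature is the m·c-weighted mean:
T_f = (90.17×272 + 358.54×17.1 + 308.28×17.1) / (90.17 + 358.54 + 308.28)
    = 35930 / 756.99 ≈ 47.46 °C

T_f ≈ 47.5 °C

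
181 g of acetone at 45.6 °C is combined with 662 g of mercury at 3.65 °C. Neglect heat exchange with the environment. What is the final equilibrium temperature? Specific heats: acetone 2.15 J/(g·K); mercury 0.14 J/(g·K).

|Q_acetone| = |Q_mercury|:
181·2.15·(45.6 − T) = 662·0.14·(T − 3.65)
389.15(45.6 − T) = 92.68(T − 3.65)
481.83 T = 18084  ⇒  T ≈ 37.53 °C

T_f ≈ 37.5 °C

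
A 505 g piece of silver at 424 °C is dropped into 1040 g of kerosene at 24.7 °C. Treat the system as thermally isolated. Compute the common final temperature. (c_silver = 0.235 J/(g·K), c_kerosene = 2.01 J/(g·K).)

Let T be the final temperature. ΣQ_i = 0:
505×0.235×(T − 424) + 1040×2.01×(T − 24.7) = 0
118.67(T − 424) + 2090.4(T − 24.7) = 0
(118.67 + 2090.4) T = 118.67×424 + 2090.4×24.7
T = 101951 / 2209.1 = 46.2 °C

T_f ≈ 46.2 °C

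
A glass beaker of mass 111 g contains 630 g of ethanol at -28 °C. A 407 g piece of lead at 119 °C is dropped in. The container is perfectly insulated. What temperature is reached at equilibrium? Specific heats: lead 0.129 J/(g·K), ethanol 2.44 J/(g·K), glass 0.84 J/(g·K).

Let T be the final temperature. ΣQ_i = 0:
407×0.129×(T − 119) + 630×2.44×(T − (-28)) + 111×0.84×(T − (-28)) = 0
(52.5 + 1537.2 + 93.24) T = 52.5×119 + 1537.2×(-28) + 93.24×(-28)
T ≈ -23.41 °C

T_f ≈ -23.4 °C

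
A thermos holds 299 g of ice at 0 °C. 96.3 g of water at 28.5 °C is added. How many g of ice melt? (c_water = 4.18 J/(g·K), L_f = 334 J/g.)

Cooling the water to 0 °C releases 96.3·4.18·28.5 = 11472 J.
To melt every bit of ice: 299·334 = 99866 J.
Since 11472 < 99866 J, not all the ice melts; equilibrium is at 0 °C.
Mass melted = 11472/334 ≈ 34.35 g.

m_melted ≈ 34.3 g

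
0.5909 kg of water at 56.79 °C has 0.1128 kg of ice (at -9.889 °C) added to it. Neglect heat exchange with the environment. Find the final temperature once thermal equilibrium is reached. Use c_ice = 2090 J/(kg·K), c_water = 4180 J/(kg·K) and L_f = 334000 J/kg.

Net heat exchanged in the isolated system is zero:
warm ice to 0 °C: 0.1128·2090·(0 − (-9.889)) = 2331.4; melt ice: 0.1128·334000 = 37675; warm the meltwater: 471.5 T; water cools: 0.5909·4180·(T − 56.79) = 2470(T − 56.79)
2941.5 T = 140269 − 40007 = 100263
T ≈ 34.09 °C (positive, so assuming full melt was valid).

T_f ≈ 34.1 °C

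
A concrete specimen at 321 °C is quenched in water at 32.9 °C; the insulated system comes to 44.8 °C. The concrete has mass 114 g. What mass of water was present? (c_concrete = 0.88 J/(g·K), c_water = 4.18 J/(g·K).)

m ≈ 557 g

Setting the total heat transfer to zero:
114·0.88·(44.8 − 321) + m·4.18·(44.8 − 32.9) = 0
49.74 m = 27708
m = 27708/49.74 ≈ 557 g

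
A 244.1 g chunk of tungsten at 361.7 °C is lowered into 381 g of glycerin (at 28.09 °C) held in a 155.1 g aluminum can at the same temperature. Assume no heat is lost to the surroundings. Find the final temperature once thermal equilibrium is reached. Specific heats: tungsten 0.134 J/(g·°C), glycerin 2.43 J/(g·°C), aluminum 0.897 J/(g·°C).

Let T be the final temperature. ΣQ_i = 0:
244.1·0.134·(T − 361.7) + 381·2.43·(T − 28.09) + 155.1·0.897·(T − 28.09) = 0
1097.7 T = 41746
T = 41746/1097.7 ≈ 38.03 °C

T_f ≈ 38.0 °C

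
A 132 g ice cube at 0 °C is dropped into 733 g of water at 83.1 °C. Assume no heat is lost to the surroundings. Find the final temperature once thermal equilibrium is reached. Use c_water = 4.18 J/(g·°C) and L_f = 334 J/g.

Let T be the final temperature. ΣQ_i = 0:
latent heat to melt: 132×334 = 44088
  meltwater 0→T: 132×4.18×T = 551.76 T
  water: 3063.9(T − 83.1)
3615.7 T = 254613 − 44088 = 210525
T ≈ 58.23 °C — above 0 °C, consistent with complete melting.

T_f ≈ 58.2 °C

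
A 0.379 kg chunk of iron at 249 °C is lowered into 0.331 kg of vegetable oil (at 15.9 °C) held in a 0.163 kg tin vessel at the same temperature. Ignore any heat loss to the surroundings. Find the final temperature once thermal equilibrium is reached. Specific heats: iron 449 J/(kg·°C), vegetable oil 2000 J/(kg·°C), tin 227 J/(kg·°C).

T_f ≈ 61.5 °C

Let T be the final temperature. ΣQ_i = 0:
0.379×449×(T − 249) + 0.331×2000×(T − 15.9) + 0.163×227×(T − 15.9) = 0
869.17 T = 53487
T = 53487 / 869.17 = 61.5 °C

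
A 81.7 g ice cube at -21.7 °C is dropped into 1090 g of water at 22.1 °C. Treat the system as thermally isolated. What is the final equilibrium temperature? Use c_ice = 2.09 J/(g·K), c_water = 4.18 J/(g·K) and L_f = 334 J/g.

T_f ≈ 14.2 °C

Taking heat into each body as positive, Σ m c ΔT = 0:
warm ice to 0 °C: 81.7×2.09×(0 − (-21.7)) = 3705.3; melt ice: 81.7×334 = 27288; warm the meltwater: 341.51 T; water: 4556.2(T − 22.1)
4897.7 T = 100692 − 30993 = 69699
T ≈ 14.23 °C. Since T > 0 °C, the all-ice-melts assumption holds.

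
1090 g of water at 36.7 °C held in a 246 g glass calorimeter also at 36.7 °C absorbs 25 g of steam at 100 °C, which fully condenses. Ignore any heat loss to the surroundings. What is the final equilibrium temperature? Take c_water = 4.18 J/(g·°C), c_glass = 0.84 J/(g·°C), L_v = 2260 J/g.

T_f ≈ 49.7 °C

Heat gained plus heat lost sum to zero:
condense steam: −25×2260 = −56500
  condensed water 100 °C→T: 104.5(T − 100)
  water warms: 1090×4.18×(T − 36.7) = 4556.2(T − 36.7)
  cup: 206.64(T − 36.7)
4867.3 T = 56500 + 10450 + 174796 = 241746
T ≈ 49.67 °C (< 100 °C, so full condensation is consistent).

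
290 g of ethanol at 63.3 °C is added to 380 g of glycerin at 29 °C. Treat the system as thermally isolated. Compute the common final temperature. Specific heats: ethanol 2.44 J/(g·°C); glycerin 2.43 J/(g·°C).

Taking heat into each body as positive, Σ m c ΔT = 0:
290·2.44·(T − 63.3) + 380·2.43·(T − 29) = 0
(707.6 + 923.4) T = 707.6·63.3 + 923.4·29
T ≈ 43.88 °C

T_f ≈ 43.9 °C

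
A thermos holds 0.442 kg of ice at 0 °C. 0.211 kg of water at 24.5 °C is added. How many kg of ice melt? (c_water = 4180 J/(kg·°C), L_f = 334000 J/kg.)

Cooling the water to 0 °C releases 0.211·4180·24.5 = 21609 J.
Melting all 0.442 kg of ice would need 0.442·334000 = 147628 J.
Since 21609 < 147628 J, not all the ice melts; equilibrium is at 0 °C.
m_melted·334000 = 21609  ⇒  m_melted ≈ 0.0647 kg.

m_melted ≈ 0.0647 kg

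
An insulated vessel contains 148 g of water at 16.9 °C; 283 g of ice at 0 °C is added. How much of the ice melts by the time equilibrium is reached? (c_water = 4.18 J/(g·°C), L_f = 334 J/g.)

Water can give up m c ΔT = 148×4.18×16.9 = 10455 J before reaching 0 °C.
Melting all 283 g of ice would need 283×334 = 94522 J.
That's not enough to melt it all — equilibrium is at 0 °C with ice remaining.
Mass melted = 10455/334 ≈ 31.3 g.

m_melted ≈ 31.3 g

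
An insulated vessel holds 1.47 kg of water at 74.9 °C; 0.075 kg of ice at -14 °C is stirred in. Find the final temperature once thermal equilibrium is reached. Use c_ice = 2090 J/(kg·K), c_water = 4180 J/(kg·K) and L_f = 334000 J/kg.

T_f ≈ 67.0 °C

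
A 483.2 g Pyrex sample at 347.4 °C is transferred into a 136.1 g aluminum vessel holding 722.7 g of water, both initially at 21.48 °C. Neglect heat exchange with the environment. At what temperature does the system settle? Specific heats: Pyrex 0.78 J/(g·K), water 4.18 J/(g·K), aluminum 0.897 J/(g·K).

T_f ≈ 56.4 °C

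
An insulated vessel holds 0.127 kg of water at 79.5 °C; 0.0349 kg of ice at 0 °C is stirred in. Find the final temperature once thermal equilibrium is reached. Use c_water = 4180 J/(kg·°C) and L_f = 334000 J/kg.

Conservation of energy gives ΣQ = 0:
melt ice: 0.0349·334000 = 11657
  meltwater 0→T: 0.0349·4180·T = 145.88 T
  water: 530.86(T − 79.5)
676.74 T = 42203 − 11657 = 30547
T ≈ 45.14 °C. Since T > 0 °C, the all-ice-melts assumption holds.

T_f ≈ 45.1 °C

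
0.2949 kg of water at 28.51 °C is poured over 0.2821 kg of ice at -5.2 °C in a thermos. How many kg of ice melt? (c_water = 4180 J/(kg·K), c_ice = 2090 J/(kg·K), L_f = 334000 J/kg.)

m_melted ≈ 0.096 kg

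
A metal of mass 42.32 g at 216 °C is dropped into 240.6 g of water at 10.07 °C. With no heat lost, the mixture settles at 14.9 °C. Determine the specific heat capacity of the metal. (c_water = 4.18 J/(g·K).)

Taking heat into each body as positive, Σ m c ΔT = 0:
42.32×c×(14.9 − 216) + 240.6×4.18×(14.9 − 10.07) = 0
-8510.6 c = -4857.6
c = -4857.6/-8510.6 ≈ 0.5708 J/(g·K)

c ≈ 0.571 J/(g·K)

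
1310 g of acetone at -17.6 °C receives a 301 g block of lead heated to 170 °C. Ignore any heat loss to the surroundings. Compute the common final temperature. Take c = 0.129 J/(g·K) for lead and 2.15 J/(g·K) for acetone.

T_f = Σ m_i c_i T_i / Σ m_i c_i:
T_f = (38.83*170 + 2816.5*(-17.6)) / (38.83 + 2816.5)
    = -42969 / 2855.3 ≈ -15.05 °C

T_f ≈ -15.0 °C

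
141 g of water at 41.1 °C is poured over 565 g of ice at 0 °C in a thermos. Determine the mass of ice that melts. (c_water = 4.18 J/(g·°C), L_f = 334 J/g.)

m_melted ≈ 72.5 g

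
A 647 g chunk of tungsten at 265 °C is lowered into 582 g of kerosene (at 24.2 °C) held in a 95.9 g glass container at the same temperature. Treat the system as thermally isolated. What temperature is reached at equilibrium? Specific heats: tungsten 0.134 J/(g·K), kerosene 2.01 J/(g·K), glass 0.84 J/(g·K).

T_f ≈ 39.8 °C

Taking heat into each body as positive, Σ m c ΔT = 0:
647×0.134×(T − 265) + 582×2.01×(T − 24.2) + 95.9×0.84×(T − 24.2) = 0
1337.1 T = 53234
T = 53234 / 1337.1 = 39.8 °C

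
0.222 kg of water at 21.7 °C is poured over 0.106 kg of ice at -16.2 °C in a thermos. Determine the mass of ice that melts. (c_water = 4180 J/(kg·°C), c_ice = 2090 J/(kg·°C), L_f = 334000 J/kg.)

m_melted ≈ 0.0495 kg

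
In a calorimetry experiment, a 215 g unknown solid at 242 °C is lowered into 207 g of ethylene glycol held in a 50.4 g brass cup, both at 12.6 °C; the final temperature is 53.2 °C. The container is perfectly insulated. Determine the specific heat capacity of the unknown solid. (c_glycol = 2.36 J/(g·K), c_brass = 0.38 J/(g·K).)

c ≈ 0.508 J/(g·K)

Setting the total heat transfer to zero:
215·c·(53.2 − 242) + 207·2.36·(53.2 − 12.6) + 50.4·0.38·(53.2 − 12.6) = 0
-40592 c = -20611
c = -20611/-40592 ≈ 0.5078 J/(g·K)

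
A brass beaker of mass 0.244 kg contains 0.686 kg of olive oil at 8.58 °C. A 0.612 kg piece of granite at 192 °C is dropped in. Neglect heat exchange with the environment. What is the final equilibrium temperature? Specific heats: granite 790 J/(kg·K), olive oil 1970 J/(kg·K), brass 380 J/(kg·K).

T_f = Σ m_i c_i T_i / Σ m_i c_i:
T_f = (483.48×192 + 1351.4×8.58 + 92.72×8.58) / (483.48 + 1351.4 + 92.72)
    = 105219 / 1927.6 ≈ 54.58 °C

T_f ≈ 54.6 °C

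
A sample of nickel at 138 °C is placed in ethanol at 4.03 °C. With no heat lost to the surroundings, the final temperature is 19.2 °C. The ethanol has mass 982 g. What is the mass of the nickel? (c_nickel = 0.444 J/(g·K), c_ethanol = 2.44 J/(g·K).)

m ≈ 689 g

Energy conservation, ΣQ = 0:
m×0.444×(19.2 − 138) + 982×2.44×(19.2 − 4.03) = 0
-52.75 m = -36349
m = -36349/-52.75 ≈ 689.1 g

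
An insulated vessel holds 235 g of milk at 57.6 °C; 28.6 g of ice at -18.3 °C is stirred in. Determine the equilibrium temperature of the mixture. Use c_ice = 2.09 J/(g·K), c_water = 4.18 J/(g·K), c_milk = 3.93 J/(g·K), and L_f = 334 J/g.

Energy conservation, ΣQ = 0:
warm ice to 0 °C: 28.6×2.09×(0 − (-18.3)) = 1093.9; latent heat to melt: 28.6×334 = 9552.4; warm the meltwater: 119.55 T; milk: 923.55(T − 57.6)
1043.1 T = 53196 − 10646 = 42550
T ≈ 40.79 °C (positive, so assuming full melt was valid).

T_f ≈ 40.8 °C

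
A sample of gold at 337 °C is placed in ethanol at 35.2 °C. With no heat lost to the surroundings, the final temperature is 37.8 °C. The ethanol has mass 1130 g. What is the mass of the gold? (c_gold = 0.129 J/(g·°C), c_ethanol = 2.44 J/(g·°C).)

m ≈ 186 g

Heat gained plus heat lost sum to zero:
m·0.129·(37.8 − 337) + 1130·2.44·(37.8 − 35.2) = 0
-38.6 m = -7168.7
m = -7168.7/-38.6 ≈ 185.7 g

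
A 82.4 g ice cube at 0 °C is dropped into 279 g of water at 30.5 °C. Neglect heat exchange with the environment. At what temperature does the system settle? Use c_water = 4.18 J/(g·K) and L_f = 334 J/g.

Net heat exchanged in the isolated system is zero:
latent heat to melt: 82.4·334 = 27522; warm the meltwater: 344.43 T; water cools: 279·4.18·(T − 30.5) = 1166.2(T − 30.5)
1510.7 T = 35570 − 27522 = 8048.1
T ≈ 5.33 °C. Since T > 0 °C, the all-ice-melts assumption holds.

T_f ≈ 5.3 °C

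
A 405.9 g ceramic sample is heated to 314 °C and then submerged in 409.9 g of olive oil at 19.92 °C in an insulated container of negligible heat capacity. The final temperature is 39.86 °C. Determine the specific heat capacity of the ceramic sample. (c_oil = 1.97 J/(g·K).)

c ≈ 0.145 J/(g·K)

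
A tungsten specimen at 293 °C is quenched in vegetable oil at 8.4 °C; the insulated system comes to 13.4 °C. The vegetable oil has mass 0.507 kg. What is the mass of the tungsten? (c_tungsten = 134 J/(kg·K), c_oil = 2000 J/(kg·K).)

m ≈ 0.135 kg

Heat gained plus heat lost sum to zero:
m×134×(13.4 − 293) + 0.507×2000×(13.4 − 8.4) = 0
-37466 m = -5070
m = -5070/-37466 ≈ 0.1353 kg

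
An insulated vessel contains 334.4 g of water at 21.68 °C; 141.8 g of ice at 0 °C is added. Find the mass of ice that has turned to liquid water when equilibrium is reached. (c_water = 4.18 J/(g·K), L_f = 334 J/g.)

Heat available from the water dropping to 0 °C: 334.4×4.18×21.68 = 30304 J.
Melting all 141.8 g of ice would need 141.8×334 = 47361 J.
That's not enough to melt it all — equilibrium is at 0 °C with ice remaining.
m_melt = 30304 / L_f = 90.73 g.

m_melted ≈ 90.7 g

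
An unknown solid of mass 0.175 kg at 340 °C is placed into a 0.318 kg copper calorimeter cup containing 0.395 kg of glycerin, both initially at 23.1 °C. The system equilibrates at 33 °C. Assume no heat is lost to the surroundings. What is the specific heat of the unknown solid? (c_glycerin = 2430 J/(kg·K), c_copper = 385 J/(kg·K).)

c ≈ 199 J/(kg·K)

Net heat exchanged in the isolated system is zero:
0.175·c·(33 − 340) + 0.395·2430·(33 − 23.1) + 0.318·385·(33 − 23.1) = 0
-53.72 c = -10715
c = -10715/-53.72 ≈ 199.4 J/(kg·K)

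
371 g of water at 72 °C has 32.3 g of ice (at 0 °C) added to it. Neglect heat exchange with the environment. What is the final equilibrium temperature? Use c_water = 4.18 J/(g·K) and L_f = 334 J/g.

T_f ≈ 59.8 °C

Heat gained plus heat lost sum to zero:
melt ice: 32.3×334 = 10788; warm the meltwater: 135.01 T; water: 1550.8(T − 72)
1685.8 T = 111656 − 10788 = 100868
T ≈ 59.83 °C. Since T > 0 °C, the all-ice-melts assumption holds.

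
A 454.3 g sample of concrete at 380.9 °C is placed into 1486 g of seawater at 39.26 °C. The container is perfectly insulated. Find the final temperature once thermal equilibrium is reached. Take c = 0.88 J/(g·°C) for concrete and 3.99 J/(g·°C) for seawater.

Set heat shed by the hot body equal to heat absorbed by the cold body:
454.3×0.88×(380.9 − T) = 1486×3.99×(T − 39.26)
399.78(380.9 − T) = 5929.1(T − 39.26)
6328.9 T = 385056  ⇒  T ≈ 60.84 °C

T_f ≈ 60.8 °C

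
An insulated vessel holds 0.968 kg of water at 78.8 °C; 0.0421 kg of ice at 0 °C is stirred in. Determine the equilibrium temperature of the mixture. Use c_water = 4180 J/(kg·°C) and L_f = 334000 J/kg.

T_f ≈ 72.2 °C

Net heat exchanged in the isolated system is zero:
fusion: m_ice L_f = 0.0421×334000 = 14061
  warm the meltwater: 175.98 T
  water: 4046.2(T − 78.8)
4222.2 T = 318844 − 14061 = 304782
T ≈ 72.19 °C (positive, so assuming full melt was valid).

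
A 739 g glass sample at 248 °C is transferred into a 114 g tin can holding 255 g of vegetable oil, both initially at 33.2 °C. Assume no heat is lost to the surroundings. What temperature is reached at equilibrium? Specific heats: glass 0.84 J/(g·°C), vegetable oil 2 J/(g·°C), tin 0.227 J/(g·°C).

T_f ≈ 148.5 °C

Taking heat into each body as positive, Σ m c ΔT = 0:
739*0.84*(T − 248) + 255*2*(T − 33.2) + 114*0.227*(T − 33.2) = 0
(620.76 + 510 + 25.88) T = 620.76*248 + 510*33.2 + 25.88*33.2
T ≈ 148.48 °C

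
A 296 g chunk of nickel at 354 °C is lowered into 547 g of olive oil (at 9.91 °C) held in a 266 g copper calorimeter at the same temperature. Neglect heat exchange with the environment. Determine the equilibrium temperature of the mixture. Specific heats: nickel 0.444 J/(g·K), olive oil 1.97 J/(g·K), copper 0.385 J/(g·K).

T_f ≈ 44.4 °C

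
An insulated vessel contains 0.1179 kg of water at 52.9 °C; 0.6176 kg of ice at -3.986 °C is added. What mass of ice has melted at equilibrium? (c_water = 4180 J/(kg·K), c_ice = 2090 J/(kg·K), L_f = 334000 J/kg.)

Cooling the water to 0 °C releases 0.1179×4180×52.9 = 26070 J.
Warming the ice to 0 °C takes 0.6176×2090×3.986 = 5145.1 J, leaving 20925 J for melting.
Fully melting the ice requires m_ice L_f = 0.6176×334000 = 206278 J.
20925 J < 206278 J, so only part of the ice melts and the system sits at 0 °C.
m_melt = 20925 / L_f = 0.06265 kg.

m_melted ≈ 0.0627 kg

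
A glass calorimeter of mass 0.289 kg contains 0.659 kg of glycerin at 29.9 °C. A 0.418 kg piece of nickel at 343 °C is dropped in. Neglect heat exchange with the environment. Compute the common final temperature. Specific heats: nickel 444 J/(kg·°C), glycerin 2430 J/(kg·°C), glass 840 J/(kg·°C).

Setting the total heat transfer to zero:
0.418·444·(T − 343) + 0.659·2430·(T − 29.9) + 0.289·840·(T − 29.9) = 0
185.59(T − 343) + 1601.4(T − 29.9) + 242.76(T − 29.9) = 0
2029.7 T = 118798
T ≈ 58.53 °C

T_f ≈ 58.5 °C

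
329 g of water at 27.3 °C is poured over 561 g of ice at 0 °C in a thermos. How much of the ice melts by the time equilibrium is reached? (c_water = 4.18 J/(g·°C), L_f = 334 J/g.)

Water can give up m c ΔT = 329·4.18·27.3 = 37544 J before reaching 0 °C.
Melting all 561 g of ice would need 561·334 = 187374 J.
37544 J < 187374 J, so only part of the ice melts and the system sits at 0 °C.
Mass melted = 37544/334 ≈ 112.4 g.

m_melted ≈ 112 g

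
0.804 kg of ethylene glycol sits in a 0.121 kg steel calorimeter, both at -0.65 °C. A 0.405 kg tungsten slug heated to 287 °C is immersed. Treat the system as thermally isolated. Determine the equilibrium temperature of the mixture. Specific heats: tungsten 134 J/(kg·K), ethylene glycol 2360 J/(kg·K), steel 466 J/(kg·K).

Taking heat into each body as positive, Σ m c ΔT = 0:
0.405*134*(T − 287) + 0.804*2360*(T − (-0.65)) + 0.121*466*(T − (-0.65)) = 0
54.27(T − 287) + 1897.4(T − (-0.65)) + 56.39(T − (-0.65)) = 0
(54.27 + 1897.4 + 56.39) T = 54.27*287 + 1897.4*(-0.65) + 56.39*(-0.65)
T = 14306 / 2008.1 = 7.12 °C

T_f ≈ 7.1 °C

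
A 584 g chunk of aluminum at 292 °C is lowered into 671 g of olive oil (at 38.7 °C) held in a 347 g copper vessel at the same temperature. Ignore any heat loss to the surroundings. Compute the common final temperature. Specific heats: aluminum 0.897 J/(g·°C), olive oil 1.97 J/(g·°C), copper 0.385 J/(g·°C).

T_f ≈ 105.7 °C

With ΣQ=0 the equilibrium temperature is the m·c-weighted mean:
T_f = (523.85·292 + 1321.9·38.7 + 133.59·38.7) / (523.85 + 1321.9 + 133.59)
    = 209290 / 1979.3 ≈ 105.74 °C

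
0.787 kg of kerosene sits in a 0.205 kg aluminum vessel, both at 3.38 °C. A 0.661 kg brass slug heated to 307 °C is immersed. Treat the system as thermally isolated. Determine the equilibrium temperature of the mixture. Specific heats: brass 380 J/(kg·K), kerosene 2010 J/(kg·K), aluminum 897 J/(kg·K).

T_f = Σ m_i c_i T_i / Σ m_i c_i:
T_f = (251.18*307 + 1581.9*3.38 + 183.88*3.38) / (251.18 + 1581.9 + 183.88)
    = 83081 / 2016.9 ≈ 41.19 °C

T_f ≈ 41.2 °C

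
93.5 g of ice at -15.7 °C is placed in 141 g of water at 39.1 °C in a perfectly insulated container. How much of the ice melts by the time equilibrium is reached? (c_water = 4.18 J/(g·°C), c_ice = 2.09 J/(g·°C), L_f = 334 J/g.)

m_melted ≈ 59.8 g

Heat available from the water dropping to 0 °C: 141×4.18×39.1 = 23045 J.
Warming the ice to 0 °C takes 93.5×2.09×15.7 = 3068 J, leaving 19977 J for melting.
To melt every bit of ice: 93.5×334 = 31229 J.
19977 J < 31229 J, so only part of the ice melts and the system sits at 0 °C.
m_melt = 19977 / L_f = 59.81 g.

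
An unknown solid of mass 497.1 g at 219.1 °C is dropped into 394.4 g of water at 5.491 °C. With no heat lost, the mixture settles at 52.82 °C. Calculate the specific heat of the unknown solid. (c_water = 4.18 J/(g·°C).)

Taking heat into each body as positive, Σ m c ΔT = 0:
497.1×c×(52.82 − 219.1) + 394.4×4.18×(52.82 − 5.491) = 0
-82658 c = -78026
c = -78026/-82658 ≈ 0.944 J/(g·°C)

c ≈ 0.944 J/(g·°C)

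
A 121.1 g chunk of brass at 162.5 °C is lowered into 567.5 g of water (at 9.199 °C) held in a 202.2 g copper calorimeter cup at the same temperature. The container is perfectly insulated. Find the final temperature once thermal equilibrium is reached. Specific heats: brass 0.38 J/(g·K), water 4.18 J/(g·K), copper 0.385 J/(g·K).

T_f ≈ 12.0 °C

T_f is the heat-capacity-weighted average of the initial temperatures:
T_f = (46.02·162.5 + 2372.1·9.199 + 77.85·9.199) / (46.02 + 2372.1 + 77.85)
    = 30015 / 2496 ≈ 12.03 °C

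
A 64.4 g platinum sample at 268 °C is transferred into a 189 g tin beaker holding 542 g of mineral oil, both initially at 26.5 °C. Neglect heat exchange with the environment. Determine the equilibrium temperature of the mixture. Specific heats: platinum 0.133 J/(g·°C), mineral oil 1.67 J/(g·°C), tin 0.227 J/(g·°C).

T_f ≈ 28.7 °C

Taking heat into each body as positive, Σ m c ΔT = 0:
64.4·0.133·(T − 268) + 542·1.67·(T − 26.5) + 189·0.227·(T − 26.5) = 0
8.565(T − 268) + 905.14(T − 26.5) + 42.9(T − 26.5) = 0
(8.565 + 905.14 + 42.9) T = 8.565·268 + 905.14·26.5 + 42.9·26.5
T = 27419 / 956.61 = 28.7 °C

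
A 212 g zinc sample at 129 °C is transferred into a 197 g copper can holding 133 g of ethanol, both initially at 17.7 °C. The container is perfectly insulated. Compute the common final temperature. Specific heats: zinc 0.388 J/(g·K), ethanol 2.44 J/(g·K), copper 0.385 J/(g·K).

Conservation of energy gives ΣQ = 0:
212×0.388×(T − 129) + 133×2.44×(T − 17.7) + 197×0.385×(T − 17.7) = 0
82.26(T − 129) + 324.52(T − 17.7) + 75.84(T − 17.7) = 0
(82.26 + 324.52 + 75.84) T = 82.26×129 + 324.52×17.7 + 75.84×17.7
T = 17697 / 482.62 = 36.7 °C

T_f ≈ 36.7 °C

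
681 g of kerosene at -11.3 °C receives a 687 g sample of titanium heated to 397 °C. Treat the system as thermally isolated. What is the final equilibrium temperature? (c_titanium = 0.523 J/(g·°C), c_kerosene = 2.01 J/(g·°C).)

T_f ≈ 73.6 °C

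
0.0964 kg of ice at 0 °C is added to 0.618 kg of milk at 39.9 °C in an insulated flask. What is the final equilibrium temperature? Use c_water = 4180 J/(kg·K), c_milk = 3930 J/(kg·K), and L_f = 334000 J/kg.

T_f ≈ 22.9 °C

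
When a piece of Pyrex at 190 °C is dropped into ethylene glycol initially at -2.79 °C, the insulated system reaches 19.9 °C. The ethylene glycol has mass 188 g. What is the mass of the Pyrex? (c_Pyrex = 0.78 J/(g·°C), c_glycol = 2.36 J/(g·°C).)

Conservation of energy gives ΣQ = 0:
m·0.78·(19.9 − 190) + 188·2.36·(19.9 − (-2.79)) = 0
-132.68 m = -10067
m = -10067/-132.68 ≈ 75.88 g

m ≈ 75.9 g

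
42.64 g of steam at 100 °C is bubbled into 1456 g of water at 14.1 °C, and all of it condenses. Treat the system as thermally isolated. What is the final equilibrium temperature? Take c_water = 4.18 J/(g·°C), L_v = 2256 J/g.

Conservation of energy gives ΣQ = 0:
steam→water at 100 °C releases m L_v = 42.64·2256 = 96196; condensed water 100 °C→T: 178.24(T − 100); water warms: 1456·4.18·(T − 14.1) = 6086.1(T − 14.1)
6264.3 T = 96196 + 17824 + 85814 = 199833
T ≈ 31.90 °C (< 100 °C, so full condensation is consistent).

T_f ≈ 31.9 °C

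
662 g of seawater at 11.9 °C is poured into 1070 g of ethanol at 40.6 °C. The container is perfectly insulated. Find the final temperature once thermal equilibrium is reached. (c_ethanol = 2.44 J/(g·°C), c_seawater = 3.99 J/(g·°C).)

T_f ≈ 26.2 °C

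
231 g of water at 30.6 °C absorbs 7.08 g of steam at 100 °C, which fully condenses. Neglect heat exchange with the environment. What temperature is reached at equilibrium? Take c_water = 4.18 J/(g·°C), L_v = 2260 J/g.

Sum of m c ΔT and latent-heat terms is zero:
condense steam: −7.08·2260 = −16001
  condensate cools 100→T: 7.08·4.18·(T − 100) = 29.59(T − 100)
  water warms: 231·4.18·(T − 30.6) = 965.58(T − 30.6)
995.17 T = 16001 + 2959.4 + 29547 = 48507
T ≈ 48.74 °C — below 100 °C, confirming all the steam condensed.

T_f ≈ 48.7 °C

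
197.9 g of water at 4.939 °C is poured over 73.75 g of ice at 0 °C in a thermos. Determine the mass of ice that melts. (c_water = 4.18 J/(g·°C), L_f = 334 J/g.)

m_melted ≈ 12.2 g

Cooling the water to 0 °C releases 197.9·4.18·4.939 = 4085.6 J.
To melt every bit of ice: 73.75·334 = 24632 J.
That's not enough to melt it all — equilibrium is at 0 °C with ice remaining.
m_melted·334 = 4085.6  ⇒  m_melted ≈ 12.23 g.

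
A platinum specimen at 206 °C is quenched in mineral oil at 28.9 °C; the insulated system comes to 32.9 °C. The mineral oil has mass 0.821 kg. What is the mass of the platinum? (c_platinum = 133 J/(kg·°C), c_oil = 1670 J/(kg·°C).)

m ≈ 0.238 kg

Heat lost by the platinum = heat gained by the oil:
m·133·(206 − 32.9) = 0.821·1670·(32.9 − 28.9)
23022 m = 5484.3  ⇒  m ≈ 0.2382 kg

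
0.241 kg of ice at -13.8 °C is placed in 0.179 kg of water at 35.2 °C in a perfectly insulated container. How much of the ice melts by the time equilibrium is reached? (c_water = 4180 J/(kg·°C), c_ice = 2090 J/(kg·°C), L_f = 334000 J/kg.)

m_melted ≈ 0.058 kg

Cooling the water to 0 °C releases 0.179×4180×35.2 = 26337 J.
Of that, 0.241×2090×13.8 = 6950.9 J goes to bring the ice to 0 °C, leaving 19386 J.
Fully melting the ice requires m_ice L_f = 0.241×334000 = 80494 J.
That's not enough to melt it all — equilibrium is at 0 °C with ice remaining.
Mass melted = 19386/334000 ≈ 0.05804 kg.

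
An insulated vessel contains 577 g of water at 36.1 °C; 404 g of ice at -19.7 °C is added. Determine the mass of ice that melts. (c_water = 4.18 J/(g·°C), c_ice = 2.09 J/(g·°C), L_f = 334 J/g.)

Water can give up m c ΔT = 577·4.18·36.1 = 87068 J before reaching 0 °C.
Of that, 404·2.09·19.7 = 16634 J goes to bring the ice to 0 °C, leaving 70434 J.
Fully melting the ice requires m_ice L_f = 404·334 = 134936 J.
That's not enough to melt it all — equilibrium is at 0 °C with ice remaining.
Mass melted = 70434/334 ≈ 210.9 g.

m_melted ≈ 211 g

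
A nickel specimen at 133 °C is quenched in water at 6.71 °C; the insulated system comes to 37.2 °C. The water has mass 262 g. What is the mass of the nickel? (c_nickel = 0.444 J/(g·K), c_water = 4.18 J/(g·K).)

m ≈ 785 g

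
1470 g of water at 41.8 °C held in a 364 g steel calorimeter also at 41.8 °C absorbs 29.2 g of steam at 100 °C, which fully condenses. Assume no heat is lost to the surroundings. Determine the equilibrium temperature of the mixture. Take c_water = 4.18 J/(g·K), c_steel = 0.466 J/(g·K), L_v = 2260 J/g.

T_f ≈ 53.2 °C

Heat gained plus heat lost sum to zero:
latent heat released on condensation: 29.2×2260 = 65992; condensed water 100 °C→T: 122.06(T − 100); original water: 6144.6(T − 41.8); cup: 169.62(T − 41.8)
6436.3 T = 65992 + 12206 + 263935 = 342132
T ≈ 53.16 °C, under the boiling point, so the assumption holds.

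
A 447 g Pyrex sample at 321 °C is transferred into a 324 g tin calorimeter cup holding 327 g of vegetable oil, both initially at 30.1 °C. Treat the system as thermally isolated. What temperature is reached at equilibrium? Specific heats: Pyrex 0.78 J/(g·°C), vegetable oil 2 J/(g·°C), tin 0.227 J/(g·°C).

T_f ≈ 124.3 °C

T_f is the heat-capacity-weighted average of the initial temperatures:
T_f = (348.66*321 + 654*30.1 + 73.55*30.1) / (348.66 + 654 + 73.55)
    = 133819 / 1076.2 ≈ 124.34 °C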